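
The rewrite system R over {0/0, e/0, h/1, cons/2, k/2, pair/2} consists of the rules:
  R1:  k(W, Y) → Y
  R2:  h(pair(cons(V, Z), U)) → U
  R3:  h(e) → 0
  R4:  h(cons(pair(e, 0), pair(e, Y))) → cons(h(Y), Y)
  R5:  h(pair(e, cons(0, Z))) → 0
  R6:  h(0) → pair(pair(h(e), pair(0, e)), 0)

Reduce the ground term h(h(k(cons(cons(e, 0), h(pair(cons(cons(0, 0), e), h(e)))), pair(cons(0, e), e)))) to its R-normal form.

1. h(h(k(cons(cons(e, 0), h(pair(cons(cons(0, 0), e), h(e)))), pair(cons(0, e), e))))  →  h(h(pair(cons(0, e), e)))   [R1 at 1.1]
2. h(h(pair(cons(0, e), e)))  →  h(e)   [R2 at 1]
3. h(e)  →  0   [R3 at ε]

0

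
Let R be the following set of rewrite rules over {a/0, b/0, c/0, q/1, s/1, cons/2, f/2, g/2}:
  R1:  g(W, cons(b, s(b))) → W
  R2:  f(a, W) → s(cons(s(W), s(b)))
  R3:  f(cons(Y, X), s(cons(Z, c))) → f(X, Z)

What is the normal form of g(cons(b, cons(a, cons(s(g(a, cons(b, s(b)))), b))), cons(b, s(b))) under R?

1. g(cons(b, cons(a, cons(s(g(a, cons(b, s(b)))), b))), cons(b, s(b)))  →  cons(b, cons(a, cons(s(g(a, cons(b, s(b)))), b)))   [R1 at ε]
2. cons(b, cons(a, cons(s(g(a, cons(b, s(b)))), b)))  →  cons(b, cons(a, cons(s(a), b)))   [R1 at 2.2.1.1]

cons(b, cons(a, cons(s(a), b)))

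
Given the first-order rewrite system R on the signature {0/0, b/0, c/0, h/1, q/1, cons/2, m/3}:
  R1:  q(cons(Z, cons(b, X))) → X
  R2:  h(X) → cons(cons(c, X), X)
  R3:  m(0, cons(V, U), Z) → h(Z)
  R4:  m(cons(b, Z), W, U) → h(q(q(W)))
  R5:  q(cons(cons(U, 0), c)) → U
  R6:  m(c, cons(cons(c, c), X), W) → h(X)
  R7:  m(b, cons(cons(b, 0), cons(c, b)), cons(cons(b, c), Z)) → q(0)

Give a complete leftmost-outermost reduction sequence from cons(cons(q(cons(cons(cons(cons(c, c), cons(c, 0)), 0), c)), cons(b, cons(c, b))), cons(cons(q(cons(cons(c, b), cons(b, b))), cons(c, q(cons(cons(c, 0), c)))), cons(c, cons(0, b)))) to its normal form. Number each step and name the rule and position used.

cons(cons(cons(cons(c, c), cons(c, 0)), cons(b, cons(c, b))), cons(cons(b, cons(c, c)), cons(c, cons(0, b))))

1. cons(cons(q(cons(cons(cons(cons(c, c), cons(c, 0)), 0), c)), cons(b, cons(c, b))), cons(cons(q(cons(cons(c, b), cons(b, b))), cons(c, q(cons(cons(c, 0), c)))), cons(c, cons(0, b))))  →  cons(cons(cons(cons(c, c), cons(c, 0)), cons(b, cons(c, b))), cons(cons(q(cons(cons(c, b), cons(b, b))), cons(c, q(cons(cons(c, 0), c)))), cons(c, cons(0, b))))   [R5 at 1.1]
2. cons(cons(cons(cons(c, c), cons(c, 0)), cons(b, cons(c, b))), cons(cons(q(cons(cons(c, b), cons(b, b))), cons(c, q(cons(cons(c, 0), c)))), cons(c, cons(0, b))))  →  cons(cons(cons(cons(c, c), cons(c, 0)), cons(b, cons(c, b))), cons(cons(b, cons(c, q(cons(cons(c, 0), c)))), cons(c, cons(0, b))))   [R1 at 2.1.1]
3. cons(cons(cons(cons(c, c), cons(c, 0)), cons(b, cons(c, b))), cons(cons(b, cons(c, q(cons(cons(c, 0), c)))), cons(c, cons(0, b))))  →  cons(cons(cons(cons(c, c), cons(c, 0)), cons(b, cons(c, b))), cons(cons(b, cons(c, c)), cons(c, cons(0, b))))   [R5 at 2.1.2.2]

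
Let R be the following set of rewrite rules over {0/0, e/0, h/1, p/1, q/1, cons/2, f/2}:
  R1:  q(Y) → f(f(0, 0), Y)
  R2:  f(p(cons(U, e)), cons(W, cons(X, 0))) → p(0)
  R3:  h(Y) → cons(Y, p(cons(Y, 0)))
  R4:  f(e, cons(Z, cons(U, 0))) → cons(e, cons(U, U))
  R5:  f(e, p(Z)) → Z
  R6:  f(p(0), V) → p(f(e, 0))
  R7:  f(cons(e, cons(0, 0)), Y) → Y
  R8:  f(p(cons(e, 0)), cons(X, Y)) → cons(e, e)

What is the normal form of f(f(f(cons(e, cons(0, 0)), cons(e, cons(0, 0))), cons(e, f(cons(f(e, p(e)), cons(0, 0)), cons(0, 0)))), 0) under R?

1. f(f(f(cons(e, cons(0, 0)), cons(e, cons(0, 0))), cons(e, f(cons(f(e, p(e)), cons(0, 0)), cons(0, 0)))), 0)  →  f(f(cons(e, cons(0, 0)), cons(e, f(cons(f(e, p(e)), cons(0, 0)), cons(0, 0)))), 0)   [R7 at 1.1]
2. f(f(cons(e, cons(0, 0)), cons(e, f(cons(f(e, p(e)), cons(0, 0)), cons(0, 0)))), 0)  →  f(cons(e, f(cons(f(e, p(e)), cons(0, 0)), cons(0, 0))), 0)   [R7 at 1]
3. f(cons(e, f(cons(f(e, p(e)), cons(0, 0)), cons(0, 0))), 0)  →  f(cons(e, f(cons(e, cons(0, 0)), cons(0, 0))), 0)   [R5 at 1.2.1.1]
4. f(cons(e, f(cons(e, cons(0, 0)), cons(0, 0))), 0)  →  f(cons(e, cons(0, 0)), 0)   [R7 at 1.2]
5. f(cons(e, cons(0, 0)), 0)  →  0   [R7 at ε]

0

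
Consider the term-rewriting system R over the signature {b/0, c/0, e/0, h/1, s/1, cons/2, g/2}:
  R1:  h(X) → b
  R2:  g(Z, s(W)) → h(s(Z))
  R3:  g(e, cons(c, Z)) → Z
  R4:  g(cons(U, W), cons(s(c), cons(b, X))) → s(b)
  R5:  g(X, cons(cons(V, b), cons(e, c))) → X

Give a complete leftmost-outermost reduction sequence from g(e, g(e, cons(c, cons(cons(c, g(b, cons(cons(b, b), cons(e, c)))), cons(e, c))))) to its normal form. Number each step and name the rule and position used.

1. g(e, g(e, cons(c, cons(cons(c, g(b, cons(cons(b, b), cons(e, c)))), cons(e, c)))))  →  g(e, cons(cons(c, g(b, cons(cons(b, b), cons(e, c)))), cons(e, c)))   [R3 at 2]
2. g(e, cons(cons(c, g(b, cons(cons(b, b), cons(e, c)))), cons(e, c)))  →  g(e, cons(cons(c, b), cons(e, c)))   [R5 at 2.1.2]
3. g(e, cons(cons(c, b), cons(e, c)))  →  e   [R5 at ε]

e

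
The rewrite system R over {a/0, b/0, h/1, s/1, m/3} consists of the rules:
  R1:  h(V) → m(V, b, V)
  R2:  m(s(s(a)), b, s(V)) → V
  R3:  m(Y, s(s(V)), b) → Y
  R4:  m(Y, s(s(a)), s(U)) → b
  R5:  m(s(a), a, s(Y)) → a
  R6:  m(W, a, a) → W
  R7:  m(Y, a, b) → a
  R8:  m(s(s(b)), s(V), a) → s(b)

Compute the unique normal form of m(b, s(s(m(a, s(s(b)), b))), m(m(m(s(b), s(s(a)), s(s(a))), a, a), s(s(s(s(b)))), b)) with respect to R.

b

1. m(b, s(s(m(a, s(s(b)), b))), m(m(m(s(b), s(s(a)), s(s(a))), a, a), s(s(s(s(b)))), b))  →  m(b, s(s(a)), m(m(m(s(b), s(s(a)), s(s(a))), a, a), s(s(s(s(b)))), b))   [R3 at 2.1.1]
2. m(b, s(s(a)), m(m(m(s(b), s(s(a)), s(s(a))), a, a), s(s(s(s(b)))), b))  →  m(b, s(s(a)), m(m(s(b), s(s(a)), s(s(a))), a, a))   [R3 at 3]
3. m(b, s(s(a)), m(m(s(b), s(s(a)), s(s(a))), a, a))  →  m(b, s(s(a)), m(s(b), s(s(a)), s(s(a))))   [R6 at 3]
4. m(b, s(s(a)), m(s(b), s(s(a)), s(s(a))))  →  m(b, s(s(a)), b)   [R4 at 3]
5. m(b, s(s(a)), b)  →  b   [R3 at ε]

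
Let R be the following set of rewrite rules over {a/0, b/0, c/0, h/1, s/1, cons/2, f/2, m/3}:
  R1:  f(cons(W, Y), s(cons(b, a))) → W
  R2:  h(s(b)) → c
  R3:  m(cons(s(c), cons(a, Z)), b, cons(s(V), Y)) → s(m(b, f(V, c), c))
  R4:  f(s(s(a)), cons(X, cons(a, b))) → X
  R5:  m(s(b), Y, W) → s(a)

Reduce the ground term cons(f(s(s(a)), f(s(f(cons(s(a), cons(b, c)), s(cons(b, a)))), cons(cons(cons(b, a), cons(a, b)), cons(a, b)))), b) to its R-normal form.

1. cons(f(s(s(a)), f(s(f(cons(s(a), cons(b, c)), s(cons(b, a)))), cons(cons(cons(b, a), cons(a, b)), cons(a, b)))), b)  →  cons(f(s(s(a)), f(s(s(a)), cons(cons(cons(b, a), cons(a, b)), cons(a, b)))), b)   [R1 at 1.2.1.1]
2. cons(f(s(s(a)), f(s(s(a)), cons(cons(cons(b, a), cons(a, b)), cons(a, b)))), b)  →  cons(f(s(s(a)), cons(cons(b, a), cons(a, b))), b)   [R4 at 1.2]
3. cons(f(s(s(a)), cons(cons(b, a), cons(a, b))), b)  →  cons(cons(b, a), b)   [R4 at 1]

cons(cons(b, a), b)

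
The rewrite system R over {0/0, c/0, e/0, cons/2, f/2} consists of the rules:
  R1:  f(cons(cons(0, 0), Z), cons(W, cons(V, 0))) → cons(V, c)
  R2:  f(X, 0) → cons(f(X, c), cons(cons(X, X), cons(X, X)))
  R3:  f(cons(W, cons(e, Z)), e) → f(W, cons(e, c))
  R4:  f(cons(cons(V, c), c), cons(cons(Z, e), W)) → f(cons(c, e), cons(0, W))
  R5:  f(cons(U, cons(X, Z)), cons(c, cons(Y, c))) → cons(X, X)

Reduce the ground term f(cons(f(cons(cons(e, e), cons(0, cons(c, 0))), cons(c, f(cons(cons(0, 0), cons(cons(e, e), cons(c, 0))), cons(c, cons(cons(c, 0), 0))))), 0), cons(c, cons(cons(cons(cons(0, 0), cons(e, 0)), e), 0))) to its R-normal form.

cons(cons(cons(cons(0, 0), cons(e, 0)), e), c)

1. f(cons(f(cons(cons(e, e), cons(0, cons(c, 0))), cons(c, f(cons(cons(0, 0), cons(cons(e, e), cons(c, 0))), cons(c, cons(cons(c, 0), 0))))), 0), cons(c, cons(cons(cons(cons(0, 0), cons(e, 0)), e), 0)))  →  f(cons(f(cons(cons(e, e), cons(0, cons(c, 0))), cons(c, cons(cons(c, 0), c))), 0), cons(c, cons(cons(cons(cons(0, 0), cons(e, 0)), e), 0)))   [R1 at 1.1.2.2]
2. f(cons(f(cons(cons(e, e), cons(0, cons(c, 0))), cons(c, cons(cons(c, 0), c))), 0), cons(c, cons(cons(cons(cons(0, 0), cons(e, 0)), e), 0)))  →  f(cons(cons(0, 0), 0), cons(c, cons(cons(cons(cons(0, 0), cons(e, 0)), e), 0)))   [R5 at 1.1]
3. f(cons(cons(0, 0), 0), cons(c, cons(cons(cons(cons(0, 0), cons(e, 0)), e), 0)))  →  cons(cons(cons(cons(0, 0), cons(e, 0)), e), c)   [R1 at ε]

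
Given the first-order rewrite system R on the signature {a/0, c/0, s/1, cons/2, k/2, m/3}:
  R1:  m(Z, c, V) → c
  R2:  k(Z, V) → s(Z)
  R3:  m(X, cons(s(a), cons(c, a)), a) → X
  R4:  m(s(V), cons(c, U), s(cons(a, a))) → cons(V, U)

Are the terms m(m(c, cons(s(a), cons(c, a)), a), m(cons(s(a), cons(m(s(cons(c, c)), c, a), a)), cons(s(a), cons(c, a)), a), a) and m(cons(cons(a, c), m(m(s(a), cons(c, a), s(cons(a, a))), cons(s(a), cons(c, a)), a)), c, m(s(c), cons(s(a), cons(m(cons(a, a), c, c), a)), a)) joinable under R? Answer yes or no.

Reduce t₁ = m(m(c, cons(s(a), cons(c, a)), a), m(cons(s(a), cons(m(s(cons(c, c)), c, a), a)), cons(s(a), cons(c, a)), a), a):
1. m(m(c, cons(s(a), cons(c, a)), a), m(cons(s(a), cons(m(s(cons(c, c)), c, a), a)), cons(s(a), cons(c, a)), a), a)  →  m(c, m(cons(s(a), cons(m(s(cons(c, c)), c, a), a)), cons(s(a), cons(c, a)), a), a)   [R3 at 1]
2. m(c, m(cons(s(a), cons(m(s(cons(c, c)), c, a), a)), cons(s(a), cons(c, a)), a), a)  →  m(c, cons(s(a), cons(m(s(cons(c, c)), c, a), a)), a)   [R3 at 2]
3. m(c, cons(s(a), cons(m(s(cons(c, c)), c, a), a)), a)  →  m(c, cons(s(a), cons(c, a)), a)   [R1 at 2.2.1]
4. m(c, cons(s(a), cons(c, a)), a)  →  c   [R3 at ε]

Reduce t₂ = m(cons(cons(a, c), m(m(s(a), cons(c, a), s(cons(a, a))), cons(s(a), cons(c, a)), a)), c, m(s(c), cons(s(a), cons(m(cons(a, a), c, c), a)), a)):
1. m(cons(cons(a, c), m(m(s(a), cons(c, a), s(cons(a, a))), cons(s(a), cons(c, a)), a)), c, m(s(c), cons(s(a), cons(m(cons(a, a), c, c), a)), a))  →  c   [R1 at ε]

yes — NF(t₁) = c, NF(t₂) = c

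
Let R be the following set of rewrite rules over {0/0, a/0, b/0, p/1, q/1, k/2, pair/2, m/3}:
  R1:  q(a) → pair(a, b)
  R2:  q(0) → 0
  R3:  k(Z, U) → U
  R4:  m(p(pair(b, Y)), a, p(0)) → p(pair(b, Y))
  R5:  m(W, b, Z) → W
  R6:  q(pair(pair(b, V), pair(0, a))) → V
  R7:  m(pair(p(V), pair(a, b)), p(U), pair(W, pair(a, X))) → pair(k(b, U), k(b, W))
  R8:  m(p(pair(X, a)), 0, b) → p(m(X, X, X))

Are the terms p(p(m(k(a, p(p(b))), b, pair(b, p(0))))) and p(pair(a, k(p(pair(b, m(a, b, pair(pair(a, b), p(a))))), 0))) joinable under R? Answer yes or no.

Reduce t₁ = p(p(m(k(a, p(p(b))), b, pair(b, p(0))))):
1. p(p(m(k(a, p(p(b))), b, pair(b, p(0)))))  →  p(p(k(a, p(p(b)))))   [R5 at 1.1]
2. p(p(k(a, p(p(b)))))  →  p(p(p(p(b))))   [R3 at 1.1]

Reduce t₂ = p(pair(a, k(p(pair(b, m(a, b, pair(pair(a, b), p(a))))), 0))):
1. p(pair(a, k(p(pair(b, m(a, b, pair(pair(a, b), p(a))))), 0)))  →  p(pair(a, 0))   [R3 at 1.2]

no — NF(t₁) = p(p(p(p(b)))), NF(t₂) = p(pair(a, 0))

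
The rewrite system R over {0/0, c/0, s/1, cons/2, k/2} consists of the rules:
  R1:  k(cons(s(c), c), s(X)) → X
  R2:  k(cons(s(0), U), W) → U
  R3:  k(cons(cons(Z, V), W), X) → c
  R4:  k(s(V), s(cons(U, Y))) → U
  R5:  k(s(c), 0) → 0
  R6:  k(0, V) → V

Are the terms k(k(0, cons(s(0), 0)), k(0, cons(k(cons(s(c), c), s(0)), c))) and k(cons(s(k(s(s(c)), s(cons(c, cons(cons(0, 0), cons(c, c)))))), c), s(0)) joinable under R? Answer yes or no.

Reduce t₁ = k(k(0, cons(s(0), 0)), k(0, cons(k(cons(s(c), c), s(0)), c))):
1. k(k(0, cons(s(0), 0)), k(0, cons(k(cons(s(c), c), s(0)), c)))  →  k(cons(s(0), 0), k(0, cons(k(cons(s(c), c), s(0)), c)))   [R6 at 1]
2. k(cons(s(0), 0), k(0, cons(k(cons(s(c), c), s(0)), c)))  →  0   [R2 at ε]

Reduce t₂ = k(cons(s(k(s(s(c)), s(cons(c, cons(cons(0, 0), cons(c, c)))))), c), s(0)):
1. k(cons(s(k(s(s(c)), s(cons(c, cons(cons(0, 0), cons(c, c)))))), c), s(0))  →  k(cons(s(c), c), s(0))   [R4 at 1.1.1]
2. k(cons(s(c), c), s(0))  →  0   [R1 at ε]

yes — NF(t₁) = 0, NF(t₂) = 0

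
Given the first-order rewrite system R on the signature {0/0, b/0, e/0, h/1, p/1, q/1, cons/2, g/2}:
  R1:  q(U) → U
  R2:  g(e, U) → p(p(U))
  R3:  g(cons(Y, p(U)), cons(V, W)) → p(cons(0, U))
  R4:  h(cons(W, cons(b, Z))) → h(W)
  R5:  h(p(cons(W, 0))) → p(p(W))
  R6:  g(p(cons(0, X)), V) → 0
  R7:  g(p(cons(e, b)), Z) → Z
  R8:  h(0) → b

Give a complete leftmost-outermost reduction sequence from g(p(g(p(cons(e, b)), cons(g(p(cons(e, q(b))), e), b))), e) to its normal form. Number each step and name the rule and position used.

e

1. g(p(g(p(cons(e, b)), cons(g(p(cons(e, q(b))), e), b))), e)  →  g(p(cons(g(p(cons(e, q(b))), e), b)), e)   [R7 at 1.1]
2. g(p(cons(g(p(cons(e, q(b))), e), b)), e)  →  g(p(cons(g(p(cons(e, b)), e), b)), e)   [R1 at 1.1.1.1.1.2]
3. g(p(cons(g(p(cons(e, b)), e), b)), e)  →  g(p(cons(e, b)), e)   [R7 at 1.1.1]
4. g(p(cons(e, b)), e)  →  e   [R7 at ε]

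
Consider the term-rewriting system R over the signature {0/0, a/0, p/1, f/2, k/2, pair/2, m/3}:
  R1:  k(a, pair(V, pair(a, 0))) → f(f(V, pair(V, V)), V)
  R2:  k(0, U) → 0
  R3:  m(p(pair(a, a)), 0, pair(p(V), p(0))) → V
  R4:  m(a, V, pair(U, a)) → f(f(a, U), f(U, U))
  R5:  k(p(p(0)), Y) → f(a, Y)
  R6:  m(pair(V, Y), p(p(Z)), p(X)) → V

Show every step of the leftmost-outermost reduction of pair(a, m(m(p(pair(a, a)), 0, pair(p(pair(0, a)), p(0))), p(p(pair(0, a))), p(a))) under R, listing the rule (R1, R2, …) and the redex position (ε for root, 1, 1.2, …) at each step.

pair(a, 0)

1. pair(a, m(m(p(pair(a, a)), 0, pair(p(pair(0, a)), p(0))), p(p(pair(0, a))), p(a)))  →  pair(a, m(pair(0, a), p(p(pair(0, a))), p(a)))   [R3 at 2.1]
2. pair(a, m(pair(0, a), p(p(pair(0, a))), p(a)))  →  pair(a, 0)   [R6 at 2]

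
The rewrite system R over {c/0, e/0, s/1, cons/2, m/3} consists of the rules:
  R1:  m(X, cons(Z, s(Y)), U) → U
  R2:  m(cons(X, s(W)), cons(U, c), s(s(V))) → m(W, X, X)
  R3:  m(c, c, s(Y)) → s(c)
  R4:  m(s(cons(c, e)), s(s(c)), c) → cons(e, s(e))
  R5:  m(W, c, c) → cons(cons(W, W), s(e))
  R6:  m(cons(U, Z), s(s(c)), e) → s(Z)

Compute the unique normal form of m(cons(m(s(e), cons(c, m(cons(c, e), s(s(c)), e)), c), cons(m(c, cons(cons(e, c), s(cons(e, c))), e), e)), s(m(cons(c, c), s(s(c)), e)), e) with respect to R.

s(cons(e, e))

1. m(cons(m(s(e), cons(c, m(cons(c, e), s(s(c)), e)), c), cons(m(c, cons(cons(e, c), s(cons(e, c))), e), e)), s(m(cons(c, c), s(s(c)), e)), e)  →  m(cons(m(s(e), cons(c, s(e)), c), cons(m(c, cons(cons(e, c), s(cons(e, c))), e), e)), s(m(cons(c, c), s(s(c)), e)), e)   [R6 at 1.1.2.2]
2. m(cons(m(s(e), cons(c, s(e)), c), cons(m(c, cons(cons(e, c), s(cons(e, c))), e), e)), s(m(cons(c, c), s(s(c)), e)), e)  →  m(cons(c, cons(m(c, cons(cons(e, c), s(cons(e, c))), e), e)), s(m(cons(c, c), s(s(c)), e)), e)   [R1 at 1.1]
3. m(cons(c, cons(m(c, cons(cons(e, c), s(cons(e, c))), e), e)), s(m(cons(c, c), s(s(c)), e)), e)  →  m(cons(c, cons(e, e)), s(m(cons(c, c), s(s(c)), e)), e)   [R1 at 1.2.1]
4. m(cons(c, cons(e, e)), s(m(cons(c, c), s(s(c)), e)), e)  →  m(cons(c, cons(e, e)), s(s(c)), e)   [R6 at 2.1]
5. m(cons(c, cons(e, e)), s(s(c)), e)  →  s(cons(e, e))   [R6 at ε]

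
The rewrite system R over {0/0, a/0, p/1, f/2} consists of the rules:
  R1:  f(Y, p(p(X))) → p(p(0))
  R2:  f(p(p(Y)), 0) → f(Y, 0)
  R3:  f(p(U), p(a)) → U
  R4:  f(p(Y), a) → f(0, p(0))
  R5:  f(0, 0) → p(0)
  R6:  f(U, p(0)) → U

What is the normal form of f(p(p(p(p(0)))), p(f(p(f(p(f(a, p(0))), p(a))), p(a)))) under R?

p(p(p(0)))

1. f(p(p(p(p(0)))), p(f(p(f(p(f(a, p(0))), p(a))), p(a))))  →  f(p(p(p(p(0)))), p(f(p(f(a, p(0))), p(a))))   [R3 at 2.1]
2. f(p(p(p(p(0)))), p(f(p(f(a, p(0))), p(a))))  →  f(p(p(p(p(0)))), p(f(a, p(0))))   [R3 at 2.1]
3. f(p(p(p(p(0)))), p(f(a, p(0))))  →  f(p(p(p(p(0)))), p(a))   [R6 at 2.1]
4. f(p(p(p(p(0)))), p(a))  →  p(p(p(0)))   [R3 at ε]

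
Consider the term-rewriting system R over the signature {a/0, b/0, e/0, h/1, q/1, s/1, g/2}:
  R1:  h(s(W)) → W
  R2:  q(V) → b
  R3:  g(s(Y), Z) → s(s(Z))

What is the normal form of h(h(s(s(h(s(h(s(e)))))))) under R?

1. h(h(s(s(h(s(h(s(e))))))))  →  h(s(h(s(h(s(e))))))   [R1 at 1]
2. h(s(h(s(h(s(e))))))  →  h(s(h(s(e))))   [R1 at ε]
3. h(s(h(s(e))))  →  h(s(e))   [R1 at ε]
4. h(s(e))  →  e   [R1 at ε]

e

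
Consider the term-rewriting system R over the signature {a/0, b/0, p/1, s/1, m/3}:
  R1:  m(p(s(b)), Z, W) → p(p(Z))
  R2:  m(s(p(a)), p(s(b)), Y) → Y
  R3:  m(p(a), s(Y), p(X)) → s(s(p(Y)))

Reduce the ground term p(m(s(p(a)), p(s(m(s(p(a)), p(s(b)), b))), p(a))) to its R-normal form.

p(p(a))

1. p(m(s(p(a)), p(s(m(s(p(a)), p(s(b)), b))), p(a)))  →  p(m(s(p(a)), p(s(b)), p(a)))   [R2 at 1.2.1.1]
2. p(m(s(p(a)), p(s(b)), p(a)))  →  p(p(a))   [R2 at 1]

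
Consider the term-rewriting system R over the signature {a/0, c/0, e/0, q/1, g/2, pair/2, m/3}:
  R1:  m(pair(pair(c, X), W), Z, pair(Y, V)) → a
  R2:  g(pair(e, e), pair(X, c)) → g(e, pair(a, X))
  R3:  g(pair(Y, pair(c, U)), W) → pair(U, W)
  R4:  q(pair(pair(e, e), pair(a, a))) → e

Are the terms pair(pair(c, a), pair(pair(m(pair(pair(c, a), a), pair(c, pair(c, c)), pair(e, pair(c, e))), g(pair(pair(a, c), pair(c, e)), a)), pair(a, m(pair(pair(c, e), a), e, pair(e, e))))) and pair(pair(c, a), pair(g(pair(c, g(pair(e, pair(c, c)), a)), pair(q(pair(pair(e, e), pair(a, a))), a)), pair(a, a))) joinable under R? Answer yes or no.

yes — NF(t₁) = pair(pair(c, a), pair(pair(a, pair(e, a)), pair(a, a))), NF(t₂) = pair(pair(c, a), pair(pair(a, pair(e, a)), pair(a, a)))

Reduce t₁ = pair(pair(c, a), pair(pair(m(pair(pair(c, a), a), pair(c, pair(c, c)), pair(e, pair(c, e))), g(pair(pair(a, c), pair(c, e)), a)), pair(a, m(pair(pair(c, e), a), e, pair(e, e))))):
1. pair(pair(c, a), pair(pair(m(pair(pair(c, a), a), pair(c, pair(c, c)), pair(e, pair(c, e))), g(pair(pair(a, c), pair(c, e)), a)), pair(a, m(pair(pair(c, e), a), e, pair(e, e)))))  →  pair(pair(c, a), pair(pair(a, g(pair(pair(a, c), pair(c, e)), a)), pair(a, m(pair(pair(c, e), a), e, pair(e, e)))))   [R1 at 2.1.1]
2. pair(pair(c, a), pair(pair(a, g(pair(pair(a, c), pair(c, e)), a)), pair(a, m(pair(pair(c, e), a), e, pair(e, e)))))  →  pair(pair(c, a), pair(pair(a, pair(e, a)), pair(a, m(pair(pair(c, e), a), e, pair(e, e)))))   [R3 at 2.1.2]
3. pair(pair(c, a), pair(pair(a, pair(e, a)), pair(a, m(pair(pair(c, e), a), e, pair(e, e)))))  →  pair(pair(c, a), pair(pair(a, pair(e, a)), pair(a, a)))   [R1 at 2.2.2]

Reduce t₂ = pair(pair(c, a), pair(g(pair(c, g(pair(e, pair(c, c)), a)), pair(q(pair(pair(e, e), pair(a, a))), a)), pair(a, a))):
1. pair(pair(c, a), pair(g(pair(c, g(pair(e, pair(c, c)), a)), pair(q(pair(pair(e, e), pair(a, a))), a)), pair(a, a)))  →  pair(pair(c, a), pair(g(pair(c, pair(c, a)), pair(q(pair(pair(e, e), pair(a, a))), a)), pair(a, a)))   [R3 at 2.1.1.2]
2. pair(pair(c, a), pair(g(pair(c, pair(c, a)), pair(q(pair(pair(e, e), pair(a, a))), a)), pair(a, a)))  →  pair(pair(c, a), pair(pair(a, pair(q(pair(pair(e, e), pair(a, a))), a)), pair(a, a)))   [R3 at 2.1]
3. pair(pair(c, a), pair(pair(a, pair(q(pair(pair(e, e), pair(a, a))), a)), pair(a, a)))  →  pair(pair(c, a), pair(pair(a, pair(e, a)), pair(a, a)))   [R4 at 2.1.2.1]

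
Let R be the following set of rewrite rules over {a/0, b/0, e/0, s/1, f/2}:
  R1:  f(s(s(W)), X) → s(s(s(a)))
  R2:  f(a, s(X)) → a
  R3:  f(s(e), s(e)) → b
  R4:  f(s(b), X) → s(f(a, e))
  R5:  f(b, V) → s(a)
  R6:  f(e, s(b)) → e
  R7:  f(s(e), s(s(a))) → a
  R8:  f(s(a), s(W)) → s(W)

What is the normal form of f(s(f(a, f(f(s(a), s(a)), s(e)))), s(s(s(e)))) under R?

1. f(s(f(a, f(f(s(a), s(a)), s(e)))), s(s(s(e))))  →  f(s(f(a, f(s(a), s(e)))), s(s(s(e))))   [R8 at 1.1.2.1]
2. f(s(f(a, f(s(a), s(e)))), s(s(s(e))))  →  f(s(f(a, s(e))), s(s(s(e))))   [R8 at 1.1.2]
3. f(s(f(a, s(e))), s(s(s(e))))  →  f(s(a), s(s(s(e))))   [R2 at 1.1]
4. f(s(a), s(s(s(e))))  →  s(s(s(e)))   [R8 at ε]

s(s(s(e)))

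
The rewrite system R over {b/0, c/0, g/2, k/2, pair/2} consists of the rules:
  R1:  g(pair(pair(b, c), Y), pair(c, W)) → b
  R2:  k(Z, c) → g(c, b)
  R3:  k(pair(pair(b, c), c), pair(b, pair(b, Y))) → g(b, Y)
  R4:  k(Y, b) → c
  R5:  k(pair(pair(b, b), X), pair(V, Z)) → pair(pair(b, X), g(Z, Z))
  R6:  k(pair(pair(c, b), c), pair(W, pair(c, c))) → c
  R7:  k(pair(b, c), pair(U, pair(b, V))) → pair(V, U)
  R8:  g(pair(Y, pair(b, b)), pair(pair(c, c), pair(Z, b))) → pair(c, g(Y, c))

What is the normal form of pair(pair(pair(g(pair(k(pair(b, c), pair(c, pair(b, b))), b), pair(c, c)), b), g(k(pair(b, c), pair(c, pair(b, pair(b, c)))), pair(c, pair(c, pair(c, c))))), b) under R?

pair(pair(pair(b, b), b), b)

1. pair(pair(pair(g(pair(k(pair(b, c), pair(c, pair(b, b))), b), pair(c, c)), b), g(k(pair(b, c), pair(c, pair(b, pair(b, c)))), pair(c, pair(c, pair(c, c))))), b)  →  pair(pair(pair(g(pair(pair(b, c), b), pair(c, c)), b), g(k(pair(b, c), pair(c, pair(b, pair(b, c)))), pair(c, pair(c, pair(c, c))))), b)   [R7 at 1.1.1.1.1]
2. pair(pair(pair(g(pair(pair(b, c), b), pair(c, c)), b), g(k(pair(b, c), pair(c, pair(b, pair(b, c)))), pair(c, pair(c, pair(c, c))))), b)  →  pair(pair(pair(b, b), g(k(pair(b, c), pair(c, pair(b, pair(b, c)))), pair(c, pair(c, pair(c, c))))), b)   [R1 at 1.1.1]
3. pair(pair(pair(b, b), g(k(pair(b, c), pair(c, pair(b, pair(b, c)))), pair(c, pair(c, pair(c, c))))), b)  →  pair(pair(pair(b, b), g(pair(pair(b, c), c), pair(c, pair(c, pair(c, c))))), b)   [R7 at 1.2.1]
4. pair(pair(pair(b, b), g(pair(pair(b, c), c), pair(c, pair(c, pair(c, c))))), b)  →  pair(pair(pair(b, b), b), b)   [R1 at 1.2]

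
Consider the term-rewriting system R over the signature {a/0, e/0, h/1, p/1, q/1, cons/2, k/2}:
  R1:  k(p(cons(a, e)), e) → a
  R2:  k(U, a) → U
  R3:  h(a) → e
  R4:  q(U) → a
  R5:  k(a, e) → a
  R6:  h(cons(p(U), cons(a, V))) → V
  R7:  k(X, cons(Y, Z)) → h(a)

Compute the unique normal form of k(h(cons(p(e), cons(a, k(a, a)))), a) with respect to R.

1. k(h(cons(p(e), cons(a, k(a, a)))), a)  →  h(cons(p(e), cons(a, k(a, a))))   [R2 at ε]
2. h(cons(p(e), cons(a, k(a, a))))  →  k(a, a)   [R6 at ε]
3. k(a, a)  →  a   [R2 at ε]

a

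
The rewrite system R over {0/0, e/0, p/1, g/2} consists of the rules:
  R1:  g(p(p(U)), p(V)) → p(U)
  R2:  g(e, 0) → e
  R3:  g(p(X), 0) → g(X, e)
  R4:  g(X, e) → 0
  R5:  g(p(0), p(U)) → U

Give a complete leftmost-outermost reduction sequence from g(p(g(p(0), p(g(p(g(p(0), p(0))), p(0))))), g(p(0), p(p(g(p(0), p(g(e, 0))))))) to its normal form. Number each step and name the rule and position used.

e

1. g(p(g(p(0), p(g(p(g(p(0), p(0))), p(0))))), g(p(0), p(p(g(p(0), p(g(e, 0)))))))  →  g(p(g(p(g(p(0), p(0))), p(0))), g(p(0), p(p(g(p(0), p(g(e, 0)))))))   [R5 at 1.1]
2. g(p(g(p(g(p(0), p(0))), p(0))), g(p(0), p(p(g(p(0), p(g(e, 0)))))))  →  g(p(g(p(0), p(0))), g(p(0), p(p(g(p(0), p(g(e, 0)))))))   [R5 at 1.1.1.1]
3. g(p(g(p(0), p(0))), g(p(0), p(p(g(p(0), p(g(e, 0)))))))  →  g(p(0), g(p(0), p(p(g(p(0), p(g(e, 0)))))))   [R5 at 1.1]
4. g(p(0), g(p(0), p(p(g(p(0), p(g(e, 0)))))))  →  g(p(0), p(g(p(0), p(g(e, 0)))))   [R5 at 2]
5. g(p(0), p(g(p(0), p(g(e, 0)))))  →  g(p(0), p(g(e, 0)))   [R5 at ε]
6. g(p(0), p(g(e, 0)))  →  g(e, 0)   [R5 at ε]
7. g(e, 0)  →  e   [R2 at ε]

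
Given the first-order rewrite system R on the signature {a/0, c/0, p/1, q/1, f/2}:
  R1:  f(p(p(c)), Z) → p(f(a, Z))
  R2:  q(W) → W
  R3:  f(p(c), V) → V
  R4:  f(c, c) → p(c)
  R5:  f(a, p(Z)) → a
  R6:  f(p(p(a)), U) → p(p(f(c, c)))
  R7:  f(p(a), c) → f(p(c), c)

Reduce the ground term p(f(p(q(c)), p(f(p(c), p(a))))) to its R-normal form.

p(p(p(a)))

1. p(f(p(q(c)), p(f(p(c), p(a)))))  →  p(f(p(c), p(f(p(c), p(a)))))   [R2 at 1.1.1]
2. p(f(p(c), p(f(p(c), p(a)))))  →  p(p(f(p(c), p(a))))   [R3 at 1]
3. p(p(f(p(c), p(a))))  →  p(p(p(a)))   [R3 at 1.1]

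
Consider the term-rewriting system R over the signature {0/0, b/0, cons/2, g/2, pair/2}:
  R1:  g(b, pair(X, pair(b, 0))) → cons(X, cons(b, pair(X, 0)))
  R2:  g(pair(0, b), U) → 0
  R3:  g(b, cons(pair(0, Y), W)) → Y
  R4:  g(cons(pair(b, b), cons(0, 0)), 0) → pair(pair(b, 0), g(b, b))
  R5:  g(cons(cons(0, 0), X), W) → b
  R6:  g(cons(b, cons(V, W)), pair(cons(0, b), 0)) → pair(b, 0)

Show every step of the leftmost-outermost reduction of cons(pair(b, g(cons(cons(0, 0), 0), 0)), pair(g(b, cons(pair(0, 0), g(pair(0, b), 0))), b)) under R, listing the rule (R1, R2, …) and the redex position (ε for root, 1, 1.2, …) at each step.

1. cons(pair(b, g(cons(cons(0, 0), 0), 0)), pair(g(b, cons(pair(0, 0), g(pair(0, b), 0))), b))  →  cons(pair(b, b), pair(g(b, cons(pair(0, 0), g(pair(0, b), 0))), b))   [R5 at 1.2]
2. cons(pair(b, b), pair(g(b, cons(pair(0, 0), g(pair(0, b), 0))), b))  →  cons(pair(b, b), pair(0, b))   [R3 at 2.1]

cons(pair(b, b), pair(0, b))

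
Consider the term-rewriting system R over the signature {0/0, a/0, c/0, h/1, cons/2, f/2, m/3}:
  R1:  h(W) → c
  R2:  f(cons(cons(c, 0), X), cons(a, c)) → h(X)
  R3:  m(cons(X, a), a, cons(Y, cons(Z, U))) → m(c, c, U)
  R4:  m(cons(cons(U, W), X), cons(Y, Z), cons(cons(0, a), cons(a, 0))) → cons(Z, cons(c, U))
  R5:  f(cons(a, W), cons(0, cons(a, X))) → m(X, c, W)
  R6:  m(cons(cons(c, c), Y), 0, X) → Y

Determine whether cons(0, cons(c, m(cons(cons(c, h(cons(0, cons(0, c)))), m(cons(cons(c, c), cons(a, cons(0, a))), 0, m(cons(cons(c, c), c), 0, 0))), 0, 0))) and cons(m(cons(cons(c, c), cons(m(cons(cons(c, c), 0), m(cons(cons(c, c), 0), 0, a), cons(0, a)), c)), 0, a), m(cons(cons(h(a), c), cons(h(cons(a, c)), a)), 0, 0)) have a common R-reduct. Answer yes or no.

no — NF(t₁) = cons(0, cons(c, cons(a, cons(0, a)))), NF(t₂) = cons(cons(0, c), cons(c, a))

Reduce t₁ = cons(0, cons(c, m(cons(cons(c, h(cons(0, cons(0, c)))), m(cons(cons(c, c), cons(a, cons(0, a))), 0, m(cons(cons(c, c), c), 0, 0))), 0, 0))):
1. cons(0, cons(c, m(cons(cons(c, h(cons(0, cons(0, c)))), m(cons(cons(c, c), cons(a, cons(0, a))), 0, m(cons(cons(c, c), c), 0, 0))), 0, 0)))  →  cons(0, cons(c, m(cons(cons(c, c), m(cons(cons(c, c), cons(a, cons(0, a))), 0, m(cons(cons(c, c), c), 0, 0))), 0, 0)))   [R1 at 2.2.1.1.2]
2. cons(0, cons(c, m(cons(cons(c, c), m(cons(cons(c, c), cons(a, cons(0, a))), 0, m(cons(cons(c, c), c), 0, 0))), 0, 0)))  →  cons(0, cons(c, m(cons(cons(c, c), cons(a, cons(0, a))), 0, m(cons(cons(c, c), c), 0, 0))))   [R6 at 2.2]
3. cons(0, cons(c, m(cons(cons(c, c), cons(a, cons(0, a))), 0, m(cons(cons(c, c), c), 0, 0))))  →  cons(0, cons(c, cons(a, cons(0, a))))   [R6 at 2.2]

Reduce t₂ = cons(m(cons(cons(c, c), cons(m(cons(cons(c, c), 0), m(cons(cons(c, c), 0), 0, a), cons(0, a)), c)), 0, a), m(cons(cons(h(a), c), cons(h(cons(a, c)), a)), 0, 0)):
1. cons(m(cons(cons(c, c), cons(m(cons(cons(c, c), 0), m(cons(cons(c, c), 0), 0, a), cons(0, a)), c)), 0, a), m(cons(cons(h(a), c), cons(h(cons(a, c)), a)), 0, 0))  →  cons(cons(m(cons(cons(c, c), 0), m(cons(cons(c, c), 0), 0, a), cons(0, a)), c), m(cons(cons(h(a), c), cons(h(cons(a, c)), a)), 0, 0))   [R6 at 1]
2. cons(cons(m(cons(cons(c, c), 0), m(cons(cons(c, c), 0), 0, a), cons(0, a)), c), m(cons(cons(h(a), c), cons(h(cons(a, c)), a)), 0, 0))  →  cons(cons(m(cons(cons(c, c), 0), 0, cons(0, a)), c), m(cons(cons(h(a), c), cons(h(cons(a, c)), a)), 0, 0))   [R6 at 1.1.2]
3. cons(cons(m(cons(cons(c, c), 0), 0, cons(0, a)), c), m(cons(cons(h(a), c), cons(h(cons(a, c)), a)), 0, 0))  →  cons(cons(0, c), m(cons(cons(h(a), c), cons(h(cons(a, c)), a)), 0, 0))   [R6 at 1.1]
4. cons(cons(0, c), m(cons(cons(h(a), c), cons(h(cons(a, c)), a)), 0, 0))  →  cons(cons(0, c), m(cons(cons(c, c), cons(h(cons(a, c)), a)), 0, 0))   [R1 at 2.1.1.1]
5. cons(cons(0, c), m(cons(cons(c, c), cons(h(cons(a, c)), a)), 0, 0))  →  cons(cons(0, c), cons(h(cons(a, c)), a))   [R6 at 2]
6. cons(cons(0, c), cons(h(cons(a, c)), a))  →  cons(cons(0, c), cons(c, a))   [R1 at 2.1]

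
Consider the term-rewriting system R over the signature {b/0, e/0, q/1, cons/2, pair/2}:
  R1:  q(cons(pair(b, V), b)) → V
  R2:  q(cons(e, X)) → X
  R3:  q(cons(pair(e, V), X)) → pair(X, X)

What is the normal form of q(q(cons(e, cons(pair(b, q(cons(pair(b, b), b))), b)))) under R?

b

1. q(q(cons(e, cons(pair(b, q(cons(pair(b, b), b))), b))))  →  q(cons(pair(b, q(cons(pair(b, b), b))), b))   [R2 at 1]
2. q(cons(pair(b, q(cons(pair(b, b), b))), b))  →  q(cons(pair(b, b), b))   [R1 at ε]
3. q(cons(pair(b, b), b))  →  b   [R1 at ε]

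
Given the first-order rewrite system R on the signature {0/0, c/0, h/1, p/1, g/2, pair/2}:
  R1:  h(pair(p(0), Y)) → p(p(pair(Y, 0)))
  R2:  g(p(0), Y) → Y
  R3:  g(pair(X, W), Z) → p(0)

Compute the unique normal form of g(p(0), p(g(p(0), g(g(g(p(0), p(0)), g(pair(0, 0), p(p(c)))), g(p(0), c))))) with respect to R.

1. g(p(0), p(g(p(0), g(g(g(p(0), p(0)), g(pair(0, 0), p(p(c)))), g(p(0), c)))))  →  p(g(p(0), g(g(g(p(0), p(0)), g(pair(0, 0), p(p(c)))), g(p(0), c))))   [R2 at ε]
2. p(g(p(0), g(g(g(p(0), p(0)), g(pair(0, 0), p(p(c)))), g(p(0), c))))  →  p(g(g(g(p(0), p(0)), g(pair(0, 0), p(p(c)))), g(p(0), c)))   [R2 at 1]
3. p(g(g(g(p(0), p(0)), g(pair(0, 0), p(p(c)))), g(p(0), c)))  →  p(g(g(p(0), g(pair(0, 0), p(p(c)))), g(p(0), c)))   [R2 at 1.1.1]
4. p(g(g(p(0), g(pair(0, 0), p(p(c)))), g(p(0), c)))  →  p(g(g(pair(0, 0), p(p(c))), g(p(0), c)))   [R2 at 1.1]
5. p(g(g(pair(0, 0), p(p(c))), g(p(0), c)))  →  p(g(p(0), g(p(0), c)))   [R3 at 1.1]
6. p(g(p(0), g(p(0), c)))  →  p(g(p(0), c))   [R2 at 1]
7. p(g(p(0), c))  →  p(c)   [R2 at 1]

p(c)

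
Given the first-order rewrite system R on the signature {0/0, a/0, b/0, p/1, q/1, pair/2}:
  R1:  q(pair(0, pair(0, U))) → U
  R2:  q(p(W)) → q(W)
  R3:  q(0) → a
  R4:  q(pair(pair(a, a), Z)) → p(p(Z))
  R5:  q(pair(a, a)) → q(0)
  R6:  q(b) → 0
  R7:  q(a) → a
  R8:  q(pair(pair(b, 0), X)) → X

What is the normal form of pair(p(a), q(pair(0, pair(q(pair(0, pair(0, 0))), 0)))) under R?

1. pair(p(a), q(pair(0, pair(q(pair(0, pair(0, 0))), 0))))  →  pair(p(a), q(pair(0, pair(0, 0))))   [R1 at 2.1.2.1]
2. pair(p(a), q(pair(0, pair(0, 0))))  →  pair(p(a), 0)   [R1 at 2]

pair(p(a), 0)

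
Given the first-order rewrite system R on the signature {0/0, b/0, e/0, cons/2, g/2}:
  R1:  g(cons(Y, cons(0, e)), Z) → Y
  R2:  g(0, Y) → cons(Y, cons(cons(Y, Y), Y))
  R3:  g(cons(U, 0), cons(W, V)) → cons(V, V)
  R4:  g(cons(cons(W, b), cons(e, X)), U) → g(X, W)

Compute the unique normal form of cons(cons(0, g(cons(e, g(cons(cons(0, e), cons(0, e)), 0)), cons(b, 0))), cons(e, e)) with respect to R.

1. cons(cons(0, g(cons(e, g(cons(cons(0, e), cons(0, e)), 0)), cons(b, 0))), cons(e, e))  →  cons(cons(0, g(cons(e, cons(0, e)), cons(b, 0))), cons(e, e))   [R1 at 1.2.1.2]
2. cons(cons(0, g(cons(e, cons(0, e)), cons(b, 0))), cons(e, e))  →  cons(cons(0, e), cons(e, e))   [R1 at 1.2]

cons(cons(0, e), cons(e, e))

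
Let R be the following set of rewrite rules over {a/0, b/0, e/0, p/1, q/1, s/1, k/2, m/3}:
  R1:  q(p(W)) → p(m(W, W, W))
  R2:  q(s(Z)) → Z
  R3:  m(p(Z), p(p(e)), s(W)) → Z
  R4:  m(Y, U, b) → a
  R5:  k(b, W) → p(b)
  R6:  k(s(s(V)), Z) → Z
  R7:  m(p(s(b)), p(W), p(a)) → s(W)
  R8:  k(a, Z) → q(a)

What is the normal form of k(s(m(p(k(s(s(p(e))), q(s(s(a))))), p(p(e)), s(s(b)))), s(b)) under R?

1. k(s(m(p(k(s(s(p(e))), q(s(s(a))))), p(p(e)), s(s(b)))), s(b))  →  k(s(k(s(s(p(e))), q(s(s(a))))), s(b))   [R3 at 1.1]
2. k(s(k(s(s(p(e))), q(s(s(a))))), s(b))  →  k(s(q(s(s(a)))), s(b))   [R6 at 1.1]
3. k(s(q(s(s(a)))), s(b))  →  k(s(s(a)), s(b))   [R2 at 1.1]
4. k(s(s(a)), s(b))  →  s(b)   [R6 at ε]

s(b)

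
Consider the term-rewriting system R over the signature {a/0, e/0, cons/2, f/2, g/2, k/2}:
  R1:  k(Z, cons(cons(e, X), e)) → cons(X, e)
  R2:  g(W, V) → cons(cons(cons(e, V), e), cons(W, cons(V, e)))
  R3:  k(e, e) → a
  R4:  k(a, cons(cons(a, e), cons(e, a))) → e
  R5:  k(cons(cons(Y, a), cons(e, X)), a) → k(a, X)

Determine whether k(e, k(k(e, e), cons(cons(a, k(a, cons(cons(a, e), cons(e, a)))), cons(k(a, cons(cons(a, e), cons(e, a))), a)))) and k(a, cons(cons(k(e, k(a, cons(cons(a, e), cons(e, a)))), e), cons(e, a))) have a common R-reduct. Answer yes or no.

no — NF(t₁) = a, NF(t₂) = e

Reduce t₁ = k(e, k(k(e, e), cons(cons(a, k(a, cons(cons(a, e), cons(e, a)))), cons(k(a, cons(cons(a, e), cons(e, a))), a)))):
1. k(e, k(k(e, e), cons(cons(a, k(a, cons(cons(a, e), cons(e, a)))), cons(k(a, cons(cons(a, e), cons(e, a))), a))))  →  k(e, k(a, cons(cons(a, k(a, cons(cons(a, e), cons(e, a)))), cons(k(a, cons(cons(a, e), cons(e, a))), a))))   [R3 at 2.1]
2. k(e, k(a, cons(cons(a, k(a, cons(cons(a, e), cons(e, a)))), cons(k(a, cons(cons(a, e), cons(e, a))), a))))  →  k(e, k(a, cons(cons(a, e), cons(k(a, cons(cons(a, e), cons(e, a))), a))))   [R4 at 2.2.1.2]
3. k(e, k(a, cons(cons(a, e), cons(k(a, cons(cons(a, e), cons(e, a))), a))))  →  k(e, k(a, cons(cons(a, e), cons(e, a))))   [R4 at 2.2.2.1]
4. k(e, k(a, cons(cons(a, e), cons(e, a))))  →  k(e, e)   [R4 at 2]
5. k(e, e)  →  a   [R3 at ε]

Reduce t₂ = k(a, cons(cons(k(e, k(a, cons(cons(a, e), cons(e, a)))), e), cons(e, a))):
1. k(a, cons(cons(k(e, k(a, cons(cons(a, e), cons(e, a)))), e), cons(e, a)))  →  k(a, cons(cons(k(e, e), e), cons(e, a)))   [R4 at 2.1.1.2]
2. k(a, cons(cons(k(e, e), e), cons(e, a)))  →  k(a, cons(cons(a, e), cons(e, a)))   [R3 at 2.1.1]
3. k(a, cons(cons(a, e), cons(e, a)))  →  e   [R4 at ε]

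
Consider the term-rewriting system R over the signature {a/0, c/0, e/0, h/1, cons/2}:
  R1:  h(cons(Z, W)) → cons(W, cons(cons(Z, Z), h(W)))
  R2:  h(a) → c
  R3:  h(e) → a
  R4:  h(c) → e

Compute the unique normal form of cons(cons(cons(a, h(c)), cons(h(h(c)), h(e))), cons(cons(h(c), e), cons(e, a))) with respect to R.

cons(cons(cons(a, e), cons(a, a)), cons(cons(e, e), cons(e, a)))

1. cons(cons(cons(a, h(c)), cons(h(h(c)), h(e))), cons(cons(h(c), e), cons(e, a)))  →  cons(cons(cons(a, e), cons(h(h(c)), h(e))), cons(cons(h(c), e), cons(e, a)))   [R4 at 1.1.2]
2. cons(cons(cons(a, e), cons(h(h(c)), h(e))), cons(cons(h(c), e), cons(e, a)))  →  cons(cons(cons(a, e), cons(h(e), h(e))), cons(cons(h(c), e), cons(e, a)))   [R4 at 1.2.1.1]
3. cons(cons(cons(a, e), cons(h(e), h(e))), cons(cons(h(c), e), cons(e, a)))  →  cons(cons(cons(a, e), cons(a, h(e))), cons(cons(h(c), e), cons(e, a)))   [R3 at 1.2.1]
4. cons(cons(cons(a, e), cons(a, h(e))), cons(cons(h(c), e), cons(e, a)))  →  cons(cons(cons(a, e), cons(a, a)), cons(cons(h(c), e), cons(e, a)))   [R3 at 1.2.2]
5. cons(cons(cons(a, e), cons(a, a)), cons(cons(h(c), e), cons(e, a)))  →  cons(cons(cons(a, e), cons(a, a)), cons(cons(e, e), cons(e, a)))   [R4 at 2.1.1]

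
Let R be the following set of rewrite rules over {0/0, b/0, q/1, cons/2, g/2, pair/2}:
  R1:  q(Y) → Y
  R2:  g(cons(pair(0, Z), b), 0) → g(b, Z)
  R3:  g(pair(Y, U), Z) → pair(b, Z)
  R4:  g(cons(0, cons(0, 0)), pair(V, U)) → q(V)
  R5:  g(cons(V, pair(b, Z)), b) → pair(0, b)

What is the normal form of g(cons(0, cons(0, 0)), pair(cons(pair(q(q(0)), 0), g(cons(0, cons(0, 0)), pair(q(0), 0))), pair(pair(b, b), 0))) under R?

cons(pair(0, 0), 0)

1. g(cons(0, cons(0, 0)), pair(cons(pair(q(q(0)), 0), g(cons(0, cons(0, 0)), pair(q(0), 0))), pair(pair(b, b), 0)))  →  q(cons(pair(q(q(0)), 0), g(cons(0, cons(0, 0)), pair(q(0), 0))))   [R4 at ε]
2. q(cons(pair(q(q(0)), 0), g(cons(0, cons(0, 0)), pair(q(0), 0))))  →  cons(pair(q(q(0)), 0), g(cons(0, cons(0, 0)), pair(q(0), 0)))   [R1 at ε]
3. cons(pair(q(q(0)), 0), g(cons(0, cons(0, 0)), pair(q(0), 0)))  →  cons(pair(q(0), 0), g(cons(0, cons(0, 0)), pair(q(0), 0)))   [R1 at 1.1]
4. cons(pair(q(0), 0), g(cons(0, cons(0, 0)), pair(q(0), 0)))  →  cons(pair(0, 0), g(cons(0, cons(0, 0)), pair(q(0), 0)))   [R1 at 1.1]
5. cons(pair(0, 0), g(cons(0, cons(0, 0)), pair(q(0), 0)))  →  cons(pair(0, 0), q(q(0)))   [R4 at 2]
6. cons(pair(0, 0), q(q(0)))  →  cons(pair(0, 0), q(0))   [R1 at 2]
7. cons(pair(0, 0), q(0))  →  cons(pair(0, 0), 0)   [R1 at 2]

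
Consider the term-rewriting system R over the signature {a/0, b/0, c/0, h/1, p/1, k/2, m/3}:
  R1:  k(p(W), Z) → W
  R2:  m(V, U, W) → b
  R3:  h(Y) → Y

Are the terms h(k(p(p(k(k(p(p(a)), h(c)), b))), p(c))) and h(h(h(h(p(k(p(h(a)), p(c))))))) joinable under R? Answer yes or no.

Reduce t₁ = h(k(p(p(k(k(p(p(a)), h(c)), b))), p(c))):
1. h(k(p(p(k(k(p(p(a)), h(c)), b))), p(c)))  →  k(p(p(k(k(p(p(a)), h(c)), b))), p(c))   [R3 at ε]
2. k(p(p(k(k(p(p(a)), h(c)), b))), p(c))  →  p(k(k(p(p(a)), h(c)), b))   [R1 at ε]
3. p(k(k(p(p(a)), h(c)), b))  →  p(k(p(a), b))   [R1 at 1.1]
4. p(k(p(a), b))  →  p(a)   [R1 at 1]

Reduce t₂ = h(h(h(h(p(k(p(h(a)), p(c))))))):
1. h(h(h(h(p(k(p(h(a)), p(c)))))))  →  h(h(h(p(k(p(h(a)), p(c))))))   [R3 at ε]
2. h(h(h(p(k(p(h(a)), p(c))))))  →  h(h(p(k(p(h(a)), p(c)))))   [R3 at ε]
3. h(h(p(k(p(h(a)), p(c)))))  →  h(p(k(p(h(a)), p(c))))   [R3 at ε]
4. h(p(k(p(h(a)), p(c))))  →  p(k(p(h(a)), p(c)))   [R3 at ε]
5. p(k(p(h(a)), p(c)))  →  p(h(a))   [R1 at 1]
6. p(h(a))  →  p(a)   [R3 at 1]

yes — NF(t₁) = p(a), NF(t₂) = p(a)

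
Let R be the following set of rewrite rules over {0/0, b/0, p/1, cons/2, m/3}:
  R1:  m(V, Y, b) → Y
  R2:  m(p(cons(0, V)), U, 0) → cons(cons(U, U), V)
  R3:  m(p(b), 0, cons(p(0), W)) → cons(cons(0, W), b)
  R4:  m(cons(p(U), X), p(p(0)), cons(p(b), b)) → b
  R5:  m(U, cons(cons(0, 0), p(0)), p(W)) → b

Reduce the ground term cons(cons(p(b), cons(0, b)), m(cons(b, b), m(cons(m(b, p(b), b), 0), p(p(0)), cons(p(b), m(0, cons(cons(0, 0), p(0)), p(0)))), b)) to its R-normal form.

cons(cons(p(b), cons(0, b)), b)

1. cons(cons(p(b), cons(0, b)), m(cons(b, b), m(cons(m(b, p(b), b), 0), p(p(0)), cons(p(b), m(0, cons(cons(0, 0), p(0)), p(0)))), b))  →  cons(cons(p(b), cons(0, b)), m(cons(m(b, p(b), b), 0), p(p(0)), cons(p(b), m(0, cons(cons(0, 0), p(0)), p(0)))))   [R1 at 2]
2. cons(cons(p(b), cons(0, b)), m(cons(m(b, p(b), b), 0), p(p(0)), cons(p(b), m(0, cons(cons(0, 0), p(0)), p(0)))))  →  cons(cons(p(b), cons(0, b)), m(cons(p(b), 0), p(p(0)), cons(p(b), m(0, cons(cons(0, 0), p(0)), p(0)))))   [R1 at 2.1.1]
3. cons(cons(p(b), cons(0, b)), m(cons(p(b), 0), p(p(0)), cons(p(b), m(0, cons(cons(0, 0), p(0)), p(0)))))  →  cons(cons(p(b), cons(0, b)), m(cons(p(b), 0), p(p(0)), cons(p(b), b)))   [R5 at 2.3.2]
4. cons(cons(p(b), cons(0, b)), m(cons(p(b), 0), p(p(0)), cons(p(b), b)))  →  cons(cons(p(b), cons(0, b)), b)   [R4 at 2]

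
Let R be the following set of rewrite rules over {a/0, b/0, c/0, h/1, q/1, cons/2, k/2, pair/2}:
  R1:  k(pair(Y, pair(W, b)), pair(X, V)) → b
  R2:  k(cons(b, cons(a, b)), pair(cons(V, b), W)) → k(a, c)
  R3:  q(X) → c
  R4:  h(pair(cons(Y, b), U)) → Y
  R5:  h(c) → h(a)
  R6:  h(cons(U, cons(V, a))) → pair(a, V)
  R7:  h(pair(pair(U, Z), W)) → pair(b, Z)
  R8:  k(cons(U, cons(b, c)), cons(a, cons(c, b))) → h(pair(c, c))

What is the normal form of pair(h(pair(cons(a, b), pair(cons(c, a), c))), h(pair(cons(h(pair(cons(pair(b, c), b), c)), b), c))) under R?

1. pair(h(pair(cons(a, b), pair(cons(c, a), c))), h(pair(cons(h(pair(cons(pair(b, c), b), c)), b), c)))  →  pair(a, h(pair(cons(h(pair(cons(pair(b, c), b), c)), b), c)))   [R4 at 1]
2. pair(a, h(pair(cons(h(pair(cons(pair(b, c), b), c)), b), c)))  →  pair(a, h(pair(cons(pair(b, c), b), c)))   [R4 at 2]
3. pair(a, h(pair(cons(pair(b, c), b), c)))  →  pair(a, pair(b, c))   [R4 at 2]

pair(a, pair(b, c))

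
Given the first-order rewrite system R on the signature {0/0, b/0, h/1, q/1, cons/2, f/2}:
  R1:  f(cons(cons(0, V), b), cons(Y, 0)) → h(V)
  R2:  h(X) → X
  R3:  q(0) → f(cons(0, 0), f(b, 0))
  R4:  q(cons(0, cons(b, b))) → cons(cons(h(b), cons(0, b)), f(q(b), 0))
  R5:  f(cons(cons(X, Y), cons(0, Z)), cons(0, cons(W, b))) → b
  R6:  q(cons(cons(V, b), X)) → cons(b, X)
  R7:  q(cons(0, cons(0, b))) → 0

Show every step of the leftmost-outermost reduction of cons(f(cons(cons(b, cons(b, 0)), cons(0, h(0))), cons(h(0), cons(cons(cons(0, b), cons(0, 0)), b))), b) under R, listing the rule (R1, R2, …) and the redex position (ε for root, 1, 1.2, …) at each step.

1. cons(f(cons(cons(b, cons(b, 0)), cons(0, h(0))), cons(h(0), cons(cons(cons(0, b), cons(0, 0)), b))), b)  →  cons(f(cons(cons(b, cons(b, 0)), cons(0, 0)), cons(h(0), cons(cons(cons(0, b), cons(0, 0)), b))), b)   [R2 at 1.1.2.2]
2. cons(f(cons(cons(b, cons(b, 0)), cons(0, 0)), cons(h(0), cons(cons(cons(0, b), cons(0, 0)), b))), b)  →  cons(f(cons(cons(b, cons(b, 0)), cons(0, 0)), cons(0, cons(cons(cons(0, b), cons(0, 0)), b))), b)   [R2 at 1.2.1]
3. cons(f(cons(cons(b, cons(b, 0)), cons(0, 0)), cons(0, cons(cons(cons(0, b), cons(0, 0)), b))), b)  →  cons(b, b)   [R5 at 1]

cons(b, b)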